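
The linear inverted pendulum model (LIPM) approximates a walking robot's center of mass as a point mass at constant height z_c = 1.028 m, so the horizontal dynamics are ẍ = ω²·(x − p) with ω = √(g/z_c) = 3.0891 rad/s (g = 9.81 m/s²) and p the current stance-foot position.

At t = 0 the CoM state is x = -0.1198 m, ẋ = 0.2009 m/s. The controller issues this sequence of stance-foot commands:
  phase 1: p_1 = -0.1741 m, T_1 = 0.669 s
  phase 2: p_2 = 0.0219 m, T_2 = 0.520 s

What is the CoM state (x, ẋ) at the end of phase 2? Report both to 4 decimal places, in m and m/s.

phase 1: p=-0.1741, T=0.669, ωT=2.066608, cosh=4.012301, sinh=3.885686; start (x,ẋ)=(-0.119800, 0.200900) → end (x,ẋ)=(0.296474, 1.457849)
phase 2: p=0.0219, T=0.520, ωT=1.606332, cosh=2.592558, sinh=2.391936; start (x,ẋ)=(0.296474, 1.457849) → end (x,ẋ)=(1.862583, 5.808367)

x = 1.8626, ẋ = 5.8084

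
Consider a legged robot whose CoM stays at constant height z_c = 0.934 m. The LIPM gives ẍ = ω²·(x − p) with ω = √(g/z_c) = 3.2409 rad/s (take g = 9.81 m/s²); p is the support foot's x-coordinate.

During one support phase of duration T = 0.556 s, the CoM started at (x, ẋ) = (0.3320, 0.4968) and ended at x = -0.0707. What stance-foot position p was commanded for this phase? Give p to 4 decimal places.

ωT = 3.2409·0.556 = 1.801940; cosh(ωT) = 3.113188, sinh(ωT) = 2.948210
x(T) = p + (x₀−p)·cosh(ωT) + (ẋ₀/ω)·sinh(ωT) ⇒ p·(1 − cosh) = x(T) − x₀·cosh − (ẋ₀/ω)·sinh
numerator   = -0.0707 − (0.3320)·3.113188 − (0.4968/3.2409)·2.948210 = -1.556212
denominator = 1 − 3.113188 = -2.113188
p = -1.556212 / -2.113188 = 0.7364

p = 0.7364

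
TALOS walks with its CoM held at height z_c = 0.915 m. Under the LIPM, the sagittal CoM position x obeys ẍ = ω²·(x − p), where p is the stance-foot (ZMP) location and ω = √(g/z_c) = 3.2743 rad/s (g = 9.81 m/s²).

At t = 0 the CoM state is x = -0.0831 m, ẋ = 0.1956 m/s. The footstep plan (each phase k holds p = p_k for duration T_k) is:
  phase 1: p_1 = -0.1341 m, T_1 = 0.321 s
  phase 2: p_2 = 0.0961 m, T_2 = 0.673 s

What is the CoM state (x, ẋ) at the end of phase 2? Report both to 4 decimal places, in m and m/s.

phase 1: p=-0.1341, T=0.321, ωT=1.051050, cosh=1.605112, sinh=1.255542; start (x,ẋ)=(-0.083100, 0.195600) → end (x,ẋ)=(0.022764, 0.523622)
phase 2: p=0.0961, T=0.673, ωT=2.203604, cosh=4.584001, sinh=4.473596; start (x,ẋ)=(0.022764, 0.523622) → end (x,ẋ)=(0.475341, 1.326069)

x = 0.4753, ẋ = 1.3261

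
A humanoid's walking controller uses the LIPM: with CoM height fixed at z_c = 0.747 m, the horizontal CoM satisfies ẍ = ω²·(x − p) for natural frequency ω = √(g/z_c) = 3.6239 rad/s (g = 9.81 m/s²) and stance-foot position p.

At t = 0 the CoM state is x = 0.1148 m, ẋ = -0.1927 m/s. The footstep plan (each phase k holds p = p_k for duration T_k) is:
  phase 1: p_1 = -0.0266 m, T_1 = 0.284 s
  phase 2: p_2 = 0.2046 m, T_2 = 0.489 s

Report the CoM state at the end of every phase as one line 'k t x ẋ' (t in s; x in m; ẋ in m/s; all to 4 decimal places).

1 0.2840 0.1316 0.3214
2 0.7730 0.2371 0.2174

phase 1: p=-0.0266, T=0.284, ωT=1.029188, cosh=1.578044, sinh=1.220747; start (x,ẋ)=(0.114800, -0.192700) → end (x,ẋ)=(0.131623, 0.321445)
phase 2: p=0.2046, T=0.489, ωT=1.772087, cosh=3.026549, sinh=2.856571; start (x,ẋ)=(0.131623, 0.321445) → end (x,ẋ)=(0.237112, 0.217413)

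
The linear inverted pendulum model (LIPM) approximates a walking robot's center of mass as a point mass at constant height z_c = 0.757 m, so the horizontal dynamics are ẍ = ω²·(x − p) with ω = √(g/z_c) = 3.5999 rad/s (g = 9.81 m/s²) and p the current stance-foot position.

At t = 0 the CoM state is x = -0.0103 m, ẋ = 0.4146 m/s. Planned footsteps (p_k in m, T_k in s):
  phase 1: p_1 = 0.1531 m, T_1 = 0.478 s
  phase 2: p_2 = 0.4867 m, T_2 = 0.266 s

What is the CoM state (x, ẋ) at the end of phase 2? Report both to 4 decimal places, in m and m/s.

phase 1: p=0.1531, T=0.478, ωT=1.720752, cosh=2.883831, sinh=2.704900; start (x,ẋ)=(-0.010300, 0.414600) → end (x,ẋ)=(-0.006595, -0.395450)
phase 2: p=0.4867, T=0.266, ωT=0.957573, cosh=1.494595, sinh=1.110772; start (x,ẋ)=(-0.006595, -0.395450) → end (x,ẋ)=(-0.372595, -2.563560)

x = -0.3726, ẋ = -2.5636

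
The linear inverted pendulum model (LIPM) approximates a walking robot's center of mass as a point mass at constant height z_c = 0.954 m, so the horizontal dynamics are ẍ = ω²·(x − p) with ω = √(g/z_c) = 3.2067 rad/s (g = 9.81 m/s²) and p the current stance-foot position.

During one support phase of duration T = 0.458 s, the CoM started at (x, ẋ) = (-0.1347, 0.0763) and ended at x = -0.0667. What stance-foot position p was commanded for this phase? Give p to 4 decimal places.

ωT = 3.2067·0.458 = 1.468669; cosh(ωT) = 2.286840, sinh(ωT) = 2.056608
x(T) = p + (x₀−p)·cosh(ωT) + (ẋ₀/ω)·sinh(ωT) ⇒ p·(1 − cosh) = x(T) − x₀·cosh − (ẋ₀/ω)·sinh
numerator   = -0.0667 − (-0.1347)·2.286840 − (0.0763/3.2067)·2.056608 = 0.192403
denominator = 1 − 2.286840 = -1.286840
p = 0.192403 / -1.286840 = -0.1495

p = -0.1495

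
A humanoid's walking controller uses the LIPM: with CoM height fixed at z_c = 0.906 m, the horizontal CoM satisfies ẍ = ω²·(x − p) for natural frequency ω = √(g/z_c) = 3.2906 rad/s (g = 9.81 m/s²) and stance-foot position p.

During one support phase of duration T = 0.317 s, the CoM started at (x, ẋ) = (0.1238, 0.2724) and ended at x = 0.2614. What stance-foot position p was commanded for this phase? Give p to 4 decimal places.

ωT = 3.2906·0.317 = 1.043120; cosh(ωT) = 1.595206, sinh(ωT) = 1.242852
x(T) = p + (x₀−p)·cosh(ωT) + (ẋ₀/ω)·sinh(ωT) ⇒ p·(1 − cosh) = x(T) − x₀·cosh − (ẋ₀/ω)·sinh
numerator   = 0.2614 − (0.1238)·1.595206 − (0.2724/3.2906)·1.242852 = -0.038971
denominator = 1 − 1.595206 = -0.595206
p = -0.038971 / -0.595206 = 0.0655

p = 0.0655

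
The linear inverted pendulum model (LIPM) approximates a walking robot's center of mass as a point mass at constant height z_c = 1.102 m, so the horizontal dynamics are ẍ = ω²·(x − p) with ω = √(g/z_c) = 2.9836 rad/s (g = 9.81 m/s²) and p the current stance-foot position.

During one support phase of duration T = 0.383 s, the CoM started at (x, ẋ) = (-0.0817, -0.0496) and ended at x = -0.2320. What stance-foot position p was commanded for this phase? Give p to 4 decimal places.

ωT = 2.9836·0.383 = 1.142719; cosh(ωT) = 1.727116, sinh(ωT) = 1.408165
x(T) = p + (x₀−p)·cosh(ωT) + (ẋ₀/ω)·sinh(ωT) ⇒ p·(1 − cosh) = x(T) − x₀·cosh − (ẋ₀/ω)·sinh
numerator   = -0.2320 − (-0.0817)·1.727116 − (-0.0496/2.9836)·1.408165 = -0.067485
denominator = 1 − 1.727116 = -0.727116
p = -0.067485 / -0.727116 = 0.0928

p = 0.0928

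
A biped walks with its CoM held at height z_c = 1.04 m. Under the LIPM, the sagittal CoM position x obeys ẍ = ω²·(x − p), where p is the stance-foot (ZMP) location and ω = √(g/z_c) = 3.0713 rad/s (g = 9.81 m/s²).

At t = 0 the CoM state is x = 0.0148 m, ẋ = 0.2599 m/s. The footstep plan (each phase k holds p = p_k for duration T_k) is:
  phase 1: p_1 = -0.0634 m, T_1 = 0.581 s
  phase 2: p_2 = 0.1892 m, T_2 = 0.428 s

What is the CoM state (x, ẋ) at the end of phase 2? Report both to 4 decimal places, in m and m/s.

phase 1: p=-0.0634, T=0.581, ωT=1.784425, cosh=3.062025, sinh=2.894131; start (x,ẋ)=(0.014800, 0.259900) → end (x,ẋ)=(0.420958, 1.490920)
phase 2: p=0.1892, T=0.428, ωT=1.314516, cosh=1.995777, sinh=1.727173; start (x,ẋ)=(0.420958, 1.490920) → end (x,ẋ)=(1.490169, 4.204943)

x = 1.4902, ẋ = 4.2049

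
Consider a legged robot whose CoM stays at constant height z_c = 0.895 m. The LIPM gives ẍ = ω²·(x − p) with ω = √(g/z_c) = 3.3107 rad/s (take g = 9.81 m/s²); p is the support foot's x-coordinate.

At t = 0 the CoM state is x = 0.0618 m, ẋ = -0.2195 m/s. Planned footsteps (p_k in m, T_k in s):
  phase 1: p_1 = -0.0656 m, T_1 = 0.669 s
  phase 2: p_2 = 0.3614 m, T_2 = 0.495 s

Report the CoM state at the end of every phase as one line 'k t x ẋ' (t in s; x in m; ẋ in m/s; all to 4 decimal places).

1 0.6690 0.2248 0.8915
2 1.1640 0.6636 1.2614

phase 1: p=-0.0656, T=0.669, ωT=2.214858, cosh=4.634640, sinh=4.525471; start (x,ẋ)=(0.061800, -0.219500) → end (x,ẋ)=(0.224814, 0.891464)
phase 2: p=0.3614, T=0.495, ωT=1.638796, cosh=2.671591, sinh=2.477378; start (x,ẋ)=(0.224814, 0.891464) → end (x,ẋ)=(0.663574, 1.261366)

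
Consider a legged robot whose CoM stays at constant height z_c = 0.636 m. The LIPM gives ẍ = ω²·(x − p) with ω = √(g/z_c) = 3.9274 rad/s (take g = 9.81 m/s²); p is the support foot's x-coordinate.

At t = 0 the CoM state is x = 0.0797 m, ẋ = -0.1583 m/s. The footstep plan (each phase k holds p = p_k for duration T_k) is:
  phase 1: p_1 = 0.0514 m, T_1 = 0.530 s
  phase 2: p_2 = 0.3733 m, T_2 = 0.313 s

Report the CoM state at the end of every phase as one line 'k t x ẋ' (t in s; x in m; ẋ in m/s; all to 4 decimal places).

1 0.5300 0.0076 -0.2058
2 0.8430 -0.3873 -2.6272

phase 1: p=0.0514, T=0.530, ωT=2.081522, cosh=4.070701, sinh=3.945960; start (x,ẋ)=(0.079700, -0.158300) → end (x,ẋ)=(0.007553, -0.205816)
phase 2: p=0.3733, T=0.313, ωT=1.229276, cosh=1.855629, sinh=1.563125; start (x,ẋ)=(0.007553, -0.205816) → end (x,ẋ)=(-0.387307, -2.627248)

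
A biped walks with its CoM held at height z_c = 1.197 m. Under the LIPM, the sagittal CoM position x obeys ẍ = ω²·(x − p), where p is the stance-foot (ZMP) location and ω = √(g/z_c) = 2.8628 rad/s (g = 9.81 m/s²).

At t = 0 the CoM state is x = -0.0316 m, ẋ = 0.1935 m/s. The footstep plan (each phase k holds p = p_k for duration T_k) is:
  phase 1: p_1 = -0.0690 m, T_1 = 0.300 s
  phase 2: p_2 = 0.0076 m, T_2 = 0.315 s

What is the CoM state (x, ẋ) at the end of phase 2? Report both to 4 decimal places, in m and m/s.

phase 1: p=-0.0690, T=0.300, ωT=0.858840, cosh=1.392037, sinh=0.968384; start (x,ẋ)=(-0.031600, 0.193500) → end (x,ẋ)=(0.048516, 0.373043)
phase 2: p=0.0076, T=0.315, ωT=0.901782, cosh=1.434918, sinh=1.029072; start (x,ẋ)=(0.048516, 0.373043) → end (x,ẋ)=(0.200407, 0.655827)

x = 0.2004, ẋ = 0.6558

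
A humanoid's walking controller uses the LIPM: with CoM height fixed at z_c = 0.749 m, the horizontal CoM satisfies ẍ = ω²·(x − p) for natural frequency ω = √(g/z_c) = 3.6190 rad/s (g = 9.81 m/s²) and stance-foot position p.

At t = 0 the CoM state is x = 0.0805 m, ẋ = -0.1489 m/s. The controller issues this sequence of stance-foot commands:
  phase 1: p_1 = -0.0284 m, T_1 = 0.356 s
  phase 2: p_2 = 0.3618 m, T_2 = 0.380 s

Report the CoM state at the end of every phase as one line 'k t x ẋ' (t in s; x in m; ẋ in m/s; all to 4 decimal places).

phase 1: p=-0.0284, T=0.356, ωT=1.288364, cosh=1.951285, sinh=1.675563; start (x,ẋ)=(0.080500, -0.148900) → end (x,ẋ)=(0.115156, 0.369808)
phase 2: p=0.3618, T=0.380, ωT=1.375220, cosh=2.104365, sinh=1.851581; start (x,ẋ)=(0.115156, 0.369808) → end (x,ẋ)=(0.031974, -0.874521)

1 0.3560 0.1152 0.3698
2 0.7360 0.0320 -0.8745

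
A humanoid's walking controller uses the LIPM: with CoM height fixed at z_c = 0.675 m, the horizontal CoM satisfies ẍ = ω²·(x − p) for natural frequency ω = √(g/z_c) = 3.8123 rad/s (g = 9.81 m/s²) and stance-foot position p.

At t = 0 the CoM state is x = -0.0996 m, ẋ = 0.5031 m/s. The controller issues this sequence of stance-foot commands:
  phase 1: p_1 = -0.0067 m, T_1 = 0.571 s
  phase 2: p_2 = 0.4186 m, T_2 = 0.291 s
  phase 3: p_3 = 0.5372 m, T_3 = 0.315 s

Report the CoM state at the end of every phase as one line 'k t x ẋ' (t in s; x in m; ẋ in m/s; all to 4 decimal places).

phase 1: p=-0.0067, T=0.571, ωT=2.176823, cosh=4.465825, sinh=4.352424; start (x,ẋ)=(-0.099600, 0.503100) → end (x,ẋ)=(0.152804, 0.705291)
phase 2: p=0.4186, T=0.291, ωT=1.109379, cosh=1.681120, sinh=1.351356; start (x,ẋ)=(0.152804, 0.705291) → end (x,ẋ)=(0.221771, -0.183645)
phase 3: p=0.5372, T=0.315, ωT=1.200875, cosh=1.811976, sinh=1.511045; start (x,ẋ)=(0.221771, -0.183645) → end (x,ẋ)=(-0.107140, -2.149809)

1 0.5710 0.1528 0.7053
2 0.8620 0.2218 -0.1836
3 1.1770 -0.1071 -2.1498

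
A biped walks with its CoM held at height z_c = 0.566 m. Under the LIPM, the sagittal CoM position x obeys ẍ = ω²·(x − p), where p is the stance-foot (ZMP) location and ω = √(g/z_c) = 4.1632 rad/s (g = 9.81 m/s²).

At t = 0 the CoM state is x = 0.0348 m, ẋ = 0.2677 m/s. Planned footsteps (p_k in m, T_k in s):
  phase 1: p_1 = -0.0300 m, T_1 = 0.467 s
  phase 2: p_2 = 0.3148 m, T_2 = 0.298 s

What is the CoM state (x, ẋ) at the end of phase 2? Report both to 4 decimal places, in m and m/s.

x = 1.2286, ẋ = 4.2194

phase 1: p=-0.0300, T=0.467, ωT=1.944214, cosh=3.565620, sinh=3.422520; start (x,ẋ)=(0.034800, 0.267700) → end (x,ẋ)=(0.421125, 1.877828)
phase 2: p=0.3148, T=0.298, ωT=1.240634, cosh=1.873502, sinh=1.584301; start (x,ẋ)=(0.421125, 1.877828) → end (x,ẋ)=(1.228606, 4.219412)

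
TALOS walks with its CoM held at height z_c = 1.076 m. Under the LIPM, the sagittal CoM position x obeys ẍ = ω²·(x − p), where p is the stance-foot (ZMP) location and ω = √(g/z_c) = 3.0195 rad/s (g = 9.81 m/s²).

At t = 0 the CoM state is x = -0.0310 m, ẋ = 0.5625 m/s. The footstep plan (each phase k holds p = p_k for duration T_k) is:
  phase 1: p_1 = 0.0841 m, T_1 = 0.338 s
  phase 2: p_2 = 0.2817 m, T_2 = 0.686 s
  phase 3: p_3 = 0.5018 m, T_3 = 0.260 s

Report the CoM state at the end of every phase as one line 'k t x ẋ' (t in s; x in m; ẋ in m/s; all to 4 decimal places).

1 0.3380 0.1286 0.4622
2 1.0240 0.2622 0.0575
3 1.2840 0.2010 -0.5521

phase 1: p=0.0841, T=0.338, ωT=1.020591, cosh=1.567608, sinh=1.207226; start (x,ẋ)=(-0.031000, 0.562500) → end (x,ẋ)=(0.128561, 0.462215)
phase 2: p=0.2817, T=0.686, ωT=2.071377, cosh=4.030878, sinh=3.904865; start (x,ẋ)=(0.128561, 0.462215) → end (x,ẋ)=(0.262161, 0.057514)
phase 3: p=0.5018, T=0.260, ωT=0.785070, cosh=1.324324, sinh=0.868236; start (x,ẋ)=(0.262161, 0.057514) → end (x,ẋ)=(0.200977, -0.552081)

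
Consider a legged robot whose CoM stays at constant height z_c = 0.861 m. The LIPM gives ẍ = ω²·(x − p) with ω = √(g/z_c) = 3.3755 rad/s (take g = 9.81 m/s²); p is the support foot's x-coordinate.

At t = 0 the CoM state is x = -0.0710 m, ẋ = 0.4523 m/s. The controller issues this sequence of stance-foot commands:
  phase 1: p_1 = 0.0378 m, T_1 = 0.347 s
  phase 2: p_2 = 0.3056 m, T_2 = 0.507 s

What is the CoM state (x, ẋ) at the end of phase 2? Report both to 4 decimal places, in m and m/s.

x = -0.2417, ẋ = -1.6383

phase 1: p=0.0378, T=0.347, ωT=1.171299, cosh=1.768072, sinh=1.458107; start (x,ẋ)=(-0.071000, 0.452300) → end (x,ẋ)=(0.040813, 0.264202)
phase 2: p=0.3056, T=0.507, ωT=1.711379, cosh=2.858603, sinh=2.677986; start (x,ẋ)=(0.040813, 0.264202) → end (x,ẋ)=(-0.241714, -1.638305)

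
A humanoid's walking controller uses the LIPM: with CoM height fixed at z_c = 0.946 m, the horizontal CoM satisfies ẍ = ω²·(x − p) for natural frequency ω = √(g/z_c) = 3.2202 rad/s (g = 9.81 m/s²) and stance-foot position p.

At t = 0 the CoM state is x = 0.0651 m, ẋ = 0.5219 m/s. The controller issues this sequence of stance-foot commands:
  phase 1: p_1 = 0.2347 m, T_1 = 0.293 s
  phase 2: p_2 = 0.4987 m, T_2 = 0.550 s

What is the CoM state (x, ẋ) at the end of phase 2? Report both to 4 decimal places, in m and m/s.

x = -0.3674, ẋ = -2.5736

phase 1: p=0.2347, T=0.293, ωT=0.943519, cosh=1.479130, sinh=1.089875; start (x,ẋ)=(0.065100, 0.521900) → end (x,ẋ)=(0.160476, 0.176728)
phase 2: p=0.4987, T=0.550, ωT=1.771110, cosh=3.023759, sinh=2.853615; start (x,ẋ)=(0.160476, 0.176728) → end (x,ẋ)=(-0.367398, -2.573628)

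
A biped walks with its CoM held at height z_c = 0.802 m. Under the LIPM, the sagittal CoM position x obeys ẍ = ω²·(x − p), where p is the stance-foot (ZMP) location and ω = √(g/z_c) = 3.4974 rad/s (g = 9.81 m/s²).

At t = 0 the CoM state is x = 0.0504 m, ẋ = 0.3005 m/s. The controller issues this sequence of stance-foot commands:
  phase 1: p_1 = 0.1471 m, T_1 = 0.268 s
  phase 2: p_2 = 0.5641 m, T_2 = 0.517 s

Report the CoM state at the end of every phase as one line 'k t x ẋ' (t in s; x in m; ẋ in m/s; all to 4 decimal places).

phase 1: p=0.1471, T=0.268, ωT=0.937303, cosh=1.472385, sinh=1.080702; start (x,ẋ)=(0.050400, 0.300500) → end (x,ẋ)=(0.097575, 0.076960)
phase 2: p=0.5641, T=0.517, ωT=1.808156, cosh=3.131573, sinh=2.967616; start (x,ẋ)=(0.097575, 0.076960) → end (x,ẋ)=(-0.831554, -4.601027)

1 0.2680 0.0976 0.0770
2 0.7850 -0.8316 -4.6010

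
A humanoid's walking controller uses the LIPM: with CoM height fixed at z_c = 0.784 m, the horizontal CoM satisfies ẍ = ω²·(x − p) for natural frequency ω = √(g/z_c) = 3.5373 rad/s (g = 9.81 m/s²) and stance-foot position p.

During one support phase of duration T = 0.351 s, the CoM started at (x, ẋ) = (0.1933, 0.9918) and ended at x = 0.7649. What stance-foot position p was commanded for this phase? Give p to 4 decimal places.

ωT = 3.5373·0.351 = 1.241592; cosh(ωT) = 1.875022, sinh(ωT) = 1.586098
x(T) = p + (x₀−p)·cosh(ωT) + (ẋ₀/ω)·sinh(ωT) ⇒ p·(1 − cosh) = x(T) − x₀·cosh − (ẋ₀/ω)·sinh
numerator   = 0.7649 − (0.1933)·1.875022 − (0.9918/3.5373)·1.586098 = -0.042257
denominator = 1 − 1.875022 = -0.875022
p = -0.042257 / -0.875022 = 0.0483

p = 0.0483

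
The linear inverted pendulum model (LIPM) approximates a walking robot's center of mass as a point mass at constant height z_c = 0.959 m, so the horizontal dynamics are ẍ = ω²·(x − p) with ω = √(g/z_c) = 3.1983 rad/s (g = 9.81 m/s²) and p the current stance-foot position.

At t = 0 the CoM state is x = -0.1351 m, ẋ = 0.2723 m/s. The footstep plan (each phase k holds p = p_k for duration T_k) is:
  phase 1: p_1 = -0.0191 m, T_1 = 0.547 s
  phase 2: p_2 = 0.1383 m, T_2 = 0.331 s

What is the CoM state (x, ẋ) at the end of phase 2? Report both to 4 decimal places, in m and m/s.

phase 1: p=-0.0191, T=0.547, ωT=1.749470, cosh=2.962710, sinh=2.788844; start (x,ẋ)=(-0.135100, 0.272300) → end (x,ẋ)=(-0.125335, -0.227923)
phase 2: p=0.1383, T=0.331, ωT=1.058637, cosh=1.614684, sinh=1.267756; start (x,ẋ)=(-0.125335, -0.227923) → end (x,ẋ)=(-0.377732, -1.436975)

x = -0.3777, ẋ = -1.4370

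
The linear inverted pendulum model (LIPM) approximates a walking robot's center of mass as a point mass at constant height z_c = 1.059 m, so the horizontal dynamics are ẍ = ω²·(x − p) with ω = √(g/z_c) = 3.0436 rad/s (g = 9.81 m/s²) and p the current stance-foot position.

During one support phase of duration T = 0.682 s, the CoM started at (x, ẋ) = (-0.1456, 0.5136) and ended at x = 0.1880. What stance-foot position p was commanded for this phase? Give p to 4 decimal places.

ωT = 3.0436·0.682 = 2.075735; cosh(ωT) = 4.047934, sinh(ωT) = 3.922470
x(T) = p + (x₀−p)·cosh(ωT) + (ẋ₀/ω)·sinh(ωT) ⇒ p·(1 − cosh) = x(T) − x₀·cosh − (ẋ₀/ω)·sinh
numerator   = 0.1880 − (-0.1456)·4.047934 − (0.5136/3.0436)·3.922470 = 0.115472
denominator = 1 − 4.047934 = -3.047934
p = 0.115472 / -3.047934 = -0.0379

p = -0.0379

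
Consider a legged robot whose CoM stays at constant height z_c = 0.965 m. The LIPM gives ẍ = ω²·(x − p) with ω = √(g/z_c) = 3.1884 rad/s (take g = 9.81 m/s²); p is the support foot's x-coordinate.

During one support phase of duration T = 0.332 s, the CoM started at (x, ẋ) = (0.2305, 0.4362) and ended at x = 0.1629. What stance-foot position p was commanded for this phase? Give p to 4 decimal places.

ωT = 3.1884·0.332 = 1.058549; cosh(ωT) = 1.614572, sinh(ωT) = 1.267613
x(T) = p + (x₀−p)·cosh(ωT) + (ẋ₀/ω)·sinh(ωT) ⇒ p·(1 − cosh) = x(T) − x₀·cosh − (ẋ₀/ω)·sinh
numerator   = 0.1629 − (0.2305)·1.614572 − (0.4362/3.1884)·1.267613 = -0.382679
denominator = 1 − 1.614572 = -0.614572
p = -0.382679 / -0.614572 = 0.6227

p = 0.6227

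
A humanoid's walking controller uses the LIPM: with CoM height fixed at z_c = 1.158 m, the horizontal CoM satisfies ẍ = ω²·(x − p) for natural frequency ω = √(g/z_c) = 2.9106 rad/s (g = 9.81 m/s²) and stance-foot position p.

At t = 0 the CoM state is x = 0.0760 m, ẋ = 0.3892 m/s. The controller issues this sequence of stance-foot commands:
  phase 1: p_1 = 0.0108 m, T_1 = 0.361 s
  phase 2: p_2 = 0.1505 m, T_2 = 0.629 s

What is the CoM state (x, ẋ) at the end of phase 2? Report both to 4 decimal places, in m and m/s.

x = 1.4761, ẋ = 3.9345

phase 1: p=0.0108, T=0.361, ωT=1.050727, cosh=1.604706, sinh=1.255022; start (x,ẋ)=(0.076000, 0.389200) → end (x,ẋ)=(0.283246, 0.862719)
phase 2: p=0.1505, T=0.629, ωT=1.830767, cosh=3.199481, sinh=3.039191; start (x,ẋ)=(0.283246, 0.862719) → end (x,ẋ)=(1.476052, 3.934506)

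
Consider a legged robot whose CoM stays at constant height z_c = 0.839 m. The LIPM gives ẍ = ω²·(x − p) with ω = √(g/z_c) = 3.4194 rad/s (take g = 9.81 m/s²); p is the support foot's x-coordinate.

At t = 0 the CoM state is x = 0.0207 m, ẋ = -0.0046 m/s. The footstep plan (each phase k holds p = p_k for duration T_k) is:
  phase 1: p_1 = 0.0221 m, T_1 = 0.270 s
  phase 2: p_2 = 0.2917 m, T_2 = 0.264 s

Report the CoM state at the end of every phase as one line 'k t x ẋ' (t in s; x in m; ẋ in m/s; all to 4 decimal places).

1 0.2700 0.0186 -0.0118
2 0.5340 -0.1039 -0.9790

phase 1: p=0.0221, T=0.270, ωT=0.923238, cosh=1.457330, sinh=1.060099; start (x,ẋ)=(0.020700, -0.004600) → end (x,ẋ)=(0.018634, -0.011779)
phase 2: p=0.2917, T=0.264, ωT=0.902722, cosh=1.435885, sinh=1.030421; start (x,ẋ)=(0.018634, -0.011779) → end (x,ẋ)=(-0.103941, -0.979040)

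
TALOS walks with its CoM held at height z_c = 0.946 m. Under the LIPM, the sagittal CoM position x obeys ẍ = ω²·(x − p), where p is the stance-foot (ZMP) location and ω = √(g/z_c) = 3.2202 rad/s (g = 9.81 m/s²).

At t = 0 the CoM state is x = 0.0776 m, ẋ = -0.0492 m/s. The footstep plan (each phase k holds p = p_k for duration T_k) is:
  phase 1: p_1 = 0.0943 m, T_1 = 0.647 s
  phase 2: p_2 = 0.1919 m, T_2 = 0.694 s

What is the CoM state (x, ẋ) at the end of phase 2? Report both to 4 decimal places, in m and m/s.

x = -1.4695, ẋ = -5.3164

phase 1: p=0.0943, T=0.647, ωT=2.083469, cosh=4.078393, sinh=3.953895; start (x,ẋ)=(0.077600, -0.049200) → end (x,ẋ)=(-0.034219, -0.413287)
phase 2: p=0.1919, T=0.694, ωT=2.234819, cosh=4.725900, sinh=4.618888; start (x,ẋ)=(-0.034219, -0.413287) → end (x,ẋ)=(-1.469513, -5.316388)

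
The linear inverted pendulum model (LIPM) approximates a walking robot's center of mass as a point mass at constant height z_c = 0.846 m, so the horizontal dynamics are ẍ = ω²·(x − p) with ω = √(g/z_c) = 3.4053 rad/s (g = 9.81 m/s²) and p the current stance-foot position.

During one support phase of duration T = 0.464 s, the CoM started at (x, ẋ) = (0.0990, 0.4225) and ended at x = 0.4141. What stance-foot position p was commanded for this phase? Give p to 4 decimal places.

p = 0.0816

ωT = 3.4053·0.464 = 1.580059; cosh(ωT) = 2.530603, sinh(ωT) = 2.324640
x(T) = p + (x₀−p)·cosh(ωT) + (ẋ₀/ω)·sinh(ωT) ⇒ p·(1 − cosh) = x(T) − x₀·cosh − (ẋ₀/ω)·sinh
numerator   = 0.4141 − (0.0990)·2.530603 − (0.4225/3.4053)·2.324640 = -0.124851
denominator = 1 − 2.530603 = -1.530603
p = -0.124851 / -1.530603 = 0.0816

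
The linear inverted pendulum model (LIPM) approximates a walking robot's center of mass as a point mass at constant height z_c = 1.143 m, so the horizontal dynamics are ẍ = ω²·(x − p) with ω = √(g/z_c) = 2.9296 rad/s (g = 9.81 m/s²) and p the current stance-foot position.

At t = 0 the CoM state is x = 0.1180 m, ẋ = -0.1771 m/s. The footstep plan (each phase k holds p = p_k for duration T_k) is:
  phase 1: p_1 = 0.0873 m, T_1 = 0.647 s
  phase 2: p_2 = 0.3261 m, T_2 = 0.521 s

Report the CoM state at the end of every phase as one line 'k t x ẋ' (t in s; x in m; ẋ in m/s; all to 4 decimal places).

1 0.6470 -0.0049 -0.3101
2 1.1680 -0.7033 -2.8724

phase 1: p=0.0873, T=0.647, ωT=1.895451, cosh=3.402901, sinh=3.252650; start (x,ẋ)=(0.118000, -0.177100) → end (x,ẋ)=(-0.004860, -0.310115)
phase 2: p=0.3261, T=0.521, ωT=1.526322, cosh=2.409277, sinh=2.191943; start (x,ẋ)=(-0.004860, -0.310115) → end (x,ẋ)=(-0.703304, -2.872417)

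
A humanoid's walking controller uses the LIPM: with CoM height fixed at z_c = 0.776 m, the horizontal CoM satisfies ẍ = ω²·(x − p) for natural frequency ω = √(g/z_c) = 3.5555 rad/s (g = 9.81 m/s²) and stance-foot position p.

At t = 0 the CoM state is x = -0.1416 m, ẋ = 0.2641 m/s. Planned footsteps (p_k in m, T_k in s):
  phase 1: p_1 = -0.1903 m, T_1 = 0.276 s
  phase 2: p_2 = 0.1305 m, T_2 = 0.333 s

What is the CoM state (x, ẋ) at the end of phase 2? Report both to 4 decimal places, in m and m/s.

x = 0.0919, ẋ = 0.2222

phase 1: p=-0.1903, T=0.276, ωT=0.981318, cosh=1.521394, sinh=1.146577; start (x,ẋ)=(-0.141600, 0.264100) → end (x,ẋ)=(-0.031041, 0.600333)
phase 2: p=0.1305, T=0.333, ωT=1.183982, cosh=1.786708, sinh=1.480650; start (x,ẋ)=(-0.031041, 0.600333) → end (x,ẋ)=(0.091875, 0.222194)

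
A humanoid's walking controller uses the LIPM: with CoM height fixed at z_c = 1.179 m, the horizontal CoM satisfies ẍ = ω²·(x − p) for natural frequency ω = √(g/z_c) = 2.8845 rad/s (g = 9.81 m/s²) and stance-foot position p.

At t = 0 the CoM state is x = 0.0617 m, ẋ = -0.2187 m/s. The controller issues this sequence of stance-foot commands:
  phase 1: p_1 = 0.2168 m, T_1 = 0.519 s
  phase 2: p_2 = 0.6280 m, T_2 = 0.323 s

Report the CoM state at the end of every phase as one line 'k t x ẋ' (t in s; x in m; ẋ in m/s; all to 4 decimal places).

phase 1: p=0.2168, T=0.519, ωT=1.497056, cosh=2.346150, sinh=2.122362; start (x,ẋ)=(0.061700, -0.218700) → end (x,ẋ)=(-0.308003, -1.462618)
phase 2: p=0.6280, T=0.323, ωT=0.931694, cosh=1.466346, sinh=1.072459; start (x,ẋ)=(-0.308003, -1.462618) → end (x,ẋ)=(-1.288307, -5.040238)

1 0.5190 -0.3080 -1.4626
2 0.8420 -1.2883 -5.0402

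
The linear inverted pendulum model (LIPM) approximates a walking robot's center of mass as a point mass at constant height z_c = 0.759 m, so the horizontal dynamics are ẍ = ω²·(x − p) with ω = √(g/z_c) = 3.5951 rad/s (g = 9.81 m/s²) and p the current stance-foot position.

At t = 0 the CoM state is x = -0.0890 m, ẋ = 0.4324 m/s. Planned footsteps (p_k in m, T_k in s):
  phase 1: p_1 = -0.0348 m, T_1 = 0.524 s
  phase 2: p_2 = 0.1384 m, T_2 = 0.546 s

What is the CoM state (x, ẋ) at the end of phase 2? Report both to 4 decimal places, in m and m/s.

x = 1.0553, ẋ = 3.3971

phase 1: p=-0.0348, T=0.524, ωT=1.883832, cosh=3.365338, sinh=3.213331; start (x,ẋ)=(-0.089000, 0.432400) → end (x,ẋ)=(0.169282, 0.829040)
phase 2: p=0.1384, T=0.546, ωT=1.962925, cosh=3.630284, sinh=3.489837; start (x,ẋ)=(0.169282, 0.829040) → end (x,ẋ)=(1.055275, 3.397100)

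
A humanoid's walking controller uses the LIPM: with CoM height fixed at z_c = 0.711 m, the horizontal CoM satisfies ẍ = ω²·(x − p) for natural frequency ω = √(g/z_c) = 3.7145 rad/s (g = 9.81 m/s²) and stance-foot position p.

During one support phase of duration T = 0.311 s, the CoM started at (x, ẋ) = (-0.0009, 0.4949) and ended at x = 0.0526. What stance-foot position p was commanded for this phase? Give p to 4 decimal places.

p = 0.1830

ωT = 3.7145·0.311 = 1.155210; cosh(ωT) = 1.744840, sinh(ωT) = 1.429848
x(T) = p + (x₀−p)·cosh(ωT) + (ẋ₀/ω)·sinh(ωT) ⇒ p·(1 − cosh) = x(T) − x₀·cosh − (ẋ₀/ω)·sinh
numerator   = 0.0526 − (-0.0009)·1.744840 − (0.4949/3.7145)·1.429848 = -0.136335
denominator = 1 − 1.744840 = -0.744840
p = -0.136335 / -0.744840 = 0.1830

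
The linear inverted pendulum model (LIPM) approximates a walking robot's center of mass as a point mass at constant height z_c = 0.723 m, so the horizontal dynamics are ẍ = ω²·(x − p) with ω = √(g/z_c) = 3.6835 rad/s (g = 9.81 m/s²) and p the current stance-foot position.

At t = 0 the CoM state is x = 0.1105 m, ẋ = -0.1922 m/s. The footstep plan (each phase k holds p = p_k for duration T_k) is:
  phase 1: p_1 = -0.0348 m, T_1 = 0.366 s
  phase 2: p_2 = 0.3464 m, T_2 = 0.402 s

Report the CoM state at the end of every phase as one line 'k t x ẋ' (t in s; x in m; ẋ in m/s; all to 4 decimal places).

1 0.3660 0.1701 0.5659
2 0.7680 0.2591 -0.0452

phase 1: p=-0.0348, T=0.366, ωT=1.348161, cosh=2.055028, sinh=1.795310; start (x,ẋ)=(0.110500, -0.192200) → end (x,ẋ)=(0.170119, 0.565896)
phase 2: p=0.3464, T=0.402, ωT=1.480767, cosh=2.311890, sinh=2.084427; start (x,ẋ)=(0.170119, 0.565896) → end (x,ẋ)=(0.259088, -0.045195)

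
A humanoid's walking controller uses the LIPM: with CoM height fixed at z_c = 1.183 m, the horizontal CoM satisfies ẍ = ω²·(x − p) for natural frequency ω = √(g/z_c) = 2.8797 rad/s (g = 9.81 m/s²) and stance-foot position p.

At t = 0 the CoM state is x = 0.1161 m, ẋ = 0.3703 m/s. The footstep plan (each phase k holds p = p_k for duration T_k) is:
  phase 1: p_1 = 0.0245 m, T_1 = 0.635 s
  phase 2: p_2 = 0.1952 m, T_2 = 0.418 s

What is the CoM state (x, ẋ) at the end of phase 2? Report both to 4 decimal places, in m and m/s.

phase 1: p=0.0245, T=0.635, ωT=1.828610, cosh=3.192931, sinh=3.032294; start (x,ẋ)=(0.116100, 0.370300) → end (x,ẋ)=(0.706894, 1.982202)
phase 2: p=0.1952, T=0.418, ωT=1.203715, cosh=1.816275, sinh=1.516198; start (x,ẋ)=(0.706894, 1.982202) → end (x,ẋ)=(2.168232, 5.834382)

x = 2.1682, ẋ = 5.8344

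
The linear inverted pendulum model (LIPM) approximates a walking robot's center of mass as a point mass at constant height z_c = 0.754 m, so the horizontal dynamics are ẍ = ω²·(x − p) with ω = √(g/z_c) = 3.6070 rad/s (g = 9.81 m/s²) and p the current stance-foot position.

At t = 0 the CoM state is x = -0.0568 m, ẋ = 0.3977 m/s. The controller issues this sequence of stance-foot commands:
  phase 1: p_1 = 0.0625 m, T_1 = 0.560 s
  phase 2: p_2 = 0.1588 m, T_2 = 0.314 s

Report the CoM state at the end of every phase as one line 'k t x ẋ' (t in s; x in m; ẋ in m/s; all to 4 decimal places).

phase 1: p=0.0625, T=0.560, ωT=2.019920, cosh=3.835194, sinh=3.702528; start (x,ẋ)=(-0.056800, 0.397700) → end (x,ẋ)=(0.013194, -0.067997)
phase 2: p=0.1588, T=0.314, ωT=1.132598, cosh=1.712952, sinh=1.390757; start (x,ẋ)=(0.013194, -0.067997) → end (x,ẋ)=(-0.116834, -0.846902)

1 0.5600 0.0132 -0.0680
2 0.8740 -0.1168 -0.8469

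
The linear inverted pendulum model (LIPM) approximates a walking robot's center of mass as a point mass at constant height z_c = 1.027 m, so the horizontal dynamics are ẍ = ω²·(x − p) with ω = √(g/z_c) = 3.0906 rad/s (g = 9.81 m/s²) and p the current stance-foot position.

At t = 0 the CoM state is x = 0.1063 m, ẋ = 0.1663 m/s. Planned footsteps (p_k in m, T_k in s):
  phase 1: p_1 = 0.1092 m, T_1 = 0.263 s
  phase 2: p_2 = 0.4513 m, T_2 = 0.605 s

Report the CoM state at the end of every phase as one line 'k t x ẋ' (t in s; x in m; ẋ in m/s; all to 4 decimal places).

1 0.2630 0.1540 0.2162
2 0.8680 -0.3144 -2.1915

phase 1: p=0.1092, T=0.263, ωT=0.812828, cosh=1.348938, sinh=0.905336; start (x,ẋ)=(0.106300, 0.166300) → end (x,ẋ)=(0.154003, 0.216214)
phase 2: p=0.4513, T=0.605, ωT=1.869813, cosh=3.320618, sinh=3.166465; start (x,ẋ)=(0.154003, 0.216214) → end (x,ẋ)=(-0.314389, -2.191470)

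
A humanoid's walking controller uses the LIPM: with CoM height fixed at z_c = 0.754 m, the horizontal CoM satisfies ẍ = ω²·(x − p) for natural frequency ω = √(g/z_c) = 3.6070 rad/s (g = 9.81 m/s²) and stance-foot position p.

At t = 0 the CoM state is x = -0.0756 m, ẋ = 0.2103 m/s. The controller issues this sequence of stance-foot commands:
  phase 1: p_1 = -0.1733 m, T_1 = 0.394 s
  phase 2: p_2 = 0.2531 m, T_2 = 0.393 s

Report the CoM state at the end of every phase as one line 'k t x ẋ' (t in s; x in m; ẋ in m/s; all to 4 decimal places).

phase 1: p=-0.1733, T=0.394, ωT=1.421158, cosh=2.191674, sinh=1.950240; start (x,ẋ)=(-0.075600, 0.210300) → end (x,ẋ)=(0.154532, 1.148181)
phase 2: p=0.2531, T=0.393, ωT=1.417551, cosh=2.184654, sinh=1.942347; start (x,ẋ)=(0.154532, 1.148181) → end (x,ẋ)=(0.656051, 1.817806)

1 0.3940 0.1545 1.1482
2 0.7870 0.6561 1.8178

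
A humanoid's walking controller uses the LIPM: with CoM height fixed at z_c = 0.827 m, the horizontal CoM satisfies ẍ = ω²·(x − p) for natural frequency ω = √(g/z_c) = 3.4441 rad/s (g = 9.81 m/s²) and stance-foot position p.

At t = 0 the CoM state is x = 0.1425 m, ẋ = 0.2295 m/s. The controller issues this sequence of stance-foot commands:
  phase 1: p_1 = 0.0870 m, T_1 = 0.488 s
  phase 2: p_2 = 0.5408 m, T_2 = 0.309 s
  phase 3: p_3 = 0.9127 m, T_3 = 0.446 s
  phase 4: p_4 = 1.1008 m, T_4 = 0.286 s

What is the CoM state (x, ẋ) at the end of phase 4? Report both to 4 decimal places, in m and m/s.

x = 2.1214, ẋ = 3.9036

phase 1: p=0.0870, T=0.488, ωT=1.680721, cosh=2.777832, sinh=2.591593; start (x,ẋ)=(0.142500, 0.229500) → end (x,ẋ)=(0.413862, 1.132889)
phase 2: p=0.5408, T=0.309, ωT=1.064227, cosh=1.621796, sinh=1.276801; start (x,ẋ)=(0.413862, 1.132889) → end (x,ẋ)=(0.754919, 1.279115)
phase 3: p=0.9127, T=0.446, ωT=1.536069, cosh=2.430757, sinh=2.215531; start (x,ẋ)=(0.754919, 1.279115) → end (x,ẋ)=(1.352006, 1.905268)
phase 4: p=1.1008, T=0.286, ωT=0.985013, cosh=1.525640, sinh=1.152206; start (x,ẋ)=(1.352006, 1.905268) → end (x,ẋ)=(2.121447, 3.903616)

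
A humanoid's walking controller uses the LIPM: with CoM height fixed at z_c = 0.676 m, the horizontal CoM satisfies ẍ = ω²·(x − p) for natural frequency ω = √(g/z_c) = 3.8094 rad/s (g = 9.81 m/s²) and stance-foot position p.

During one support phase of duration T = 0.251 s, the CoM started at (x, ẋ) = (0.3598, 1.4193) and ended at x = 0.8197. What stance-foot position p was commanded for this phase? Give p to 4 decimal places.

ωT = 3.8094·0.251 = 0.956159; cosh(ωT) = 1.493026, sinh(ωT) = 1.108659
x(T) = p + (x₀−p)·cosh(ωT) + (ẋ₀/ω)·sinh(ωT) ⇒ p·(1 − cosh) = x(T) − x₀·cosh − (ẋ₀/ω)·sinh
numerator   = 0.8197 − (0.3598)·1.493026 − (1.4193/3.8094)·1.108659 = -0.130553
denominator = 1 − 1.493026 = -0.493026
p = -0.130553 / -0.493026 = 0.2648

p = 0.2648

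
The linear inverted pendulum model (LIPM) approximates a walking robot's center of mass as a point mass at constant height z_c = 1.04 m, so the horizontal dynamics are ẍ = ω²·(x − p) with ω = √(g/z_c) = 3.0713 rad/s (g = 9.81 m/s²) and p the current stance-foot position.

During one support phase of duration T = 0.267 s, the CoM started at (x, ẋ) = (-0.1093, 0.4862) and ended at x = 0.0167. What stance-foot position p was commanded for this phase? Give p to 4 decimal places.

ωT = 3.0713·0.267 = 0.820037; cosh(ωT) = 1.355500, sinh(ωT) = 0.915084
x(T) = p + (x₀−p)·cosh(ωT) + (ẋ₀/ω)·sinh(ωT) ⇒ p·(1 − cosh) = x(T) − x₀·cosh − (ẋ₀/ω)·sinh
numerator   = 0.0167 − (-0.1093)·1.355500 − (0.4862/3.0713)·0.915084 = 0.019994
denominator = 1 − 1.355500 = -0.355500
p = 0.019994 / -0.355500 = -0.0562

p = -0.0562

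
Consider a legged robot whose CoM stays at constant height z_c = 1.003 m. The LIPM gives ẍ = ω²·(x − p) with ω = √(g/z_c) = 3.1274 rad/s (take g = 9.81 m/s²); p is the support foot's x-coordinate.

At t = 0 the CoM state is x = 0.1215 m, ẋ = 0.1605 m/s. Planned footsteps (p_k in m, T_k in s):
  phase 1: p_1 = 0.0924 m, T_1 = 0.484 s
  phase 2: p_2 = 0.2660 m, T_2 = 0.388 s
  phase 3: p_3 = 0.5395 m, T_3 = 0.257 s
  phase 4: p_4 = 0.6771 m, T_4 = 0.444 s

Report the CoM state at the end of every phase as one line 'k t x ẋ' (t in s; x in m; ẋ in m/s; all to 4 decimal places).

1 0.4840 0.2726 0.5790
2 0.8720 0.5621 1.0921
3 1.1290 0.8817 1.5274
4 1.5730 2.0309 4.4553

phase 1: p=0.0924, T=0.484, ωT=1.513662, cosh=2.381719, sinh=2.161617; start (x,ẋ)=(0.121500, 0.160500) → end (x,ẋ)=(0.272643, 0.578989)
phase 2: p=0.2660, T=0.388, ωT=1.213431, cosh=1.831093, sinh=1.533918; start (x,ẋ)=(0.272643, 0.578989) → end (x,ẋ)=(0.562146, 1.092053)
phase 3: p=0.5395, T=0.257, ωT=0.803742, cosh=1.340767, sinh=0.893117; start (x,ẋ)=(0.562146, 1.092053) → end (x,ẋ)=(0.881729, 1.527441)
phase 4: p=0.6771, T=0.444, ωT=1.388566, cosh=2.129264, sinh=1.879831; start (x,ẋ)=(0.881729, 1.527441) → end (x,ẋ)=(2.030929, 4.455334)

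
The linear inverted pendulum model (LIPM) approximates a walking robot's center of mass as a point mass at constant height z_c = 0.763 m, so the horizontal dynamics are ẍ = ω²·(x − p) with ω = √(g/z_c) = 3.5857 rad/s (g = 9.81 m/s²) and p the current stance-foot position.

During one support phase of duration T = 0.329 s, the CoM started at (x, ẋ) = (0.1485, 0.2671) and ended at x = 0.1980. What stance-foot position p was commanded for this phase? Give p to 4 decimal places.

p = 0.2257

ωT = 3.5857·0.329 = 1.179695; cosh(ωT) = 1.780378, sinh(ωT) = 1.473005
x(T) = p + (x₀−p)·cosh(ωT) + (ẋ₀/ω)·sinh(ωT) ⇒ p·(1 − cosh) = x(T) − x₀·cosh − (ẋ₀/ω)·sinh
numerator   = 0.1980 − (0.1485)·1.780378 − (0.2671/3.5857)·1.473005 = -0.176111
denominator = 1 − 1.780378 = -0.780378
p = -0.176111 / -0.780378 = 0.2257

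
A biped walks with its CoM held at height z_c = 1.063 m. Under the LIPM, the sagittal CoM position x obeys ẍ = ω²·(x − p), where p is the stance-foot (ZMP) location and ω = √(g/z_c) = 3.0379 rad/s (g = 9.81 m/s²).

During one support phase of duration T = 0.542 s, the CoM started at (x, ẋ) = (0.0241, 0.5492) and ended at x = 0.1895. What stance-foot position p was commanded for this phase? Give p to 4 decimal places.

p = 0.1934

ωT = 3.0379·0.542 = 1.646542; cosh(ωT) = 2.690860, sinh(ωT) = 2.498144
x(T) = p + (x₀−p)·cosh(ωT) + (ẋ₀/ω)·sinh(ωT) ⇒ p·(1 − cosh) = x(T) − x₀·cosh − (ẋ₀/ω)·sinh
numerator   = 0.1895 − (0.0241)·2.690860 − (0.5492/3.0379)·2.498144 = -0.326971
denominator = 1 − 2.690860 = -1.690860
p = -0.326971 / -1.690860 = 0.1934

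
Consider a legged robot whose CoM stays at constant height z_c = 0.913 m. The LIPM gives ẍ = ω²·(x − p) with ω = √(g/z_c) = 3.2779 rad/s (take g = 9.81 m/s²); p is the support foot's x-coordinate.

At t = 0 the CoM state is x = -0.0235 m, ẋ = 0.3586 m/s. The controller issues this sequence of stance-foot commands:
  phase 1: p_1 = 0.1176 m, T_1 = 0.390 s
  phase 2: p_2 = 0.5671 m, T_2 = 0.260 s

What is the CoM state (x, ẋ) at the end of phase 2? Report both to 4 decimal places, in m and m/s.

x = -0.2041, ẋ = -1.8021

phase 1: p=0.1176, T=0.390, ωT=1.278381, cosh=1.934655, sinh=1.656167; start (x,ẋ)=(-0.023500, 0.358600) → end (x,ẋ)=(0.025804, -0.072229)
phase 2: p=0.5671, T=0.260, ωT=0.852254, cosh=1.385689, sinh=0.959237; start (x,ẋ)=(0.025804, -0.072229) → end (x,ẋ)=(-0.204106, -1.802076)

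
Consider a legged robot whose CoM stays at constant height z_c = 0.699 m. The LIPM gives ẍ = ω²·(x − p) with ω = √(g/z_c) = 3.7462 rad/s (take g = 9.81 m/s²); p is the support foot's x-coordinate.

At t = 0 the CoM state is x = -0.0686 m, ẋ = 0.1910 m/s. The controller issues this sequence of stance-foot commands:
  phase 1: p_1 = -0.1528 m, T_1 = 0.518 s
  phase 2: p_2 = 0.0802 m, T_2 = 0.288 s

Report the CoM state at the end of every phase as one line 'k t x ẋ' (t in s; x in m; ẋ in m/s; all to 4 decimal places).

1 0.5180 0.3202 1.7541
2 0.8060 1.0830 4.0474

phase 1: p=-0.1528, T=0.518, ωT=1.940532, cosh=3.553039, sinh=3.409412; start (x,ẋ)=(-0.068600, 0.191000) → end (x,ẋ)=(0.320195, 1.754061)
phase 2: p=0.0802, T=0.288, ωT=1.078906, cosh=1.640713, sinh=1.300746; start (x,ẋ)=(0.320195, 1.754061) → end (x,ẋ)=(1.083003, 4.047371)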